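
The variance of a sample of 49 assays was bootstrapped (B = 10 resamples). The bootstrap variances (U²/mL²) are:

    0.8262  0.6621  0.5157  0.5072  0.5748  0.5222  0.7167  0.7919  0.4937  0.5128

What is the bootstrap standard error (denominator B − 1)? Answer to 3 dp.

SE* = 0.127

Bootstrap SE is the standard deviation of the 10 replicate variances.
Mean of replicates: (0.8262 + 0.6621 + 0.5157 + 0.5072 + 0.5748 + 0.5222 + 0.7167 + 0.7919 + 0.4937 + 0.5128) / 10 = 6.12330 / 10 = 0.61233
Sum of squared deviations: (+0.21387)² + (+0.04977)² + (−0.09663)² + (−0.10513)² + (−0.03753)² + (−0.09013)² + (+0.10437)² + (+0.17957)² + (−0.11863)² + (−0.09953)² = 0.14526
Variance = 0.14526 / 9 = 0.01614
SE* = √0.01614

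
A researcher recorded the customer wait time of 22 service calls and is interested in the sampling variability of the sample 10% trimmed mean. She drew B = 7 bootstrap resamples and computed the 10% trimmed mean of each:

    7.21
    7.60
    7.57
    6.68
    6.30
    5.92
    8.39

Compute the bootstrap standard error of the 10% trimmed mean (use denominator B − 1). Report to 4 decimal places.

SE* = 0.8520

Bootstrap SE is the standard deviation of the 7 replicate 10% trimmed means.
Mean of replicates: (7.21 + 7.60 + 7.57 + 6.68 + 6.30 + 5.92 + 8.39) / 7 = 49.67000 / 7 = 7.09571
Sum of squared deviations: (+0.11429)² + (+0.50429)² + (+0.47429)² + (−0.41571)² + (−0.79571)² + (−1.17571)² + (+1.29429)² = 4.35577
Variance = 4.35577 / 6 = 0.72596
SE* = √0.72596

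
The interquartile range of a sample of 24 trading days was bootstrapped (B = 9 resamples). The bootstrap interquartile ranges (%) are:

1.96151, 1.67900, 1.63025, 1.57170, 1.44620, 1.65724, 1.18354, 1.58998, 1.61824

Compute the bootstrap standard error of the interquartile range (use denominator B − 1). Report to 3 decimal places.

Bootstrap SE is the standard deviation of the 9 replicate interquartile ranges.
Mean of replicates: (1.96151 + 1.67900 + 1.63025 + 1.57170 + 1.44620 + 1.65724 + 1.18354 + 1.58998 + 1.61824) / 9 = 14.337660 / 9 = 1.593073
Sum of squared deviations: (+0.368437)² + (+0.085927)² + (+0.037177)² + (−0.021373)² + (−0.146873)² + (+0.064167)² + (−0.409533)² + (−0.003093)² + (+0.025167)² = 0.339018
Variance = 0.339018 / 8 = 0.042377
SE* = √0.042377

SE* = 0.206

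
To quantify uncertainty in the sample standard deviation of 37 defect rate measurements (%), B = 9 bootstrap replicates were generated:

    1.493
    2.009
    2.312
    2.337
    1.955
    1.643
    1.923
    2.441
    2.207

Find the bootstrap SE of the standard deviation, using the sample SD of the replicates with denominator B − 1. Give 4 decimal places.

SE* = 0.3220

Bootstrap SE is the standard deviation of the 9 replicate standard deviations.
Mean of replicates: (1.493 + 2.009 + 2.312 + 2.337 + 1.955 + 1.643 + 1.923 + 2.441 + 2.207) / 9 = 18.32000 / 9 = 2.03556
Sum of squared deviations: (−0.54256)² + (−0.02656)² + (+0.27644)² + (+0.30144)² + (−0.08056)² + (−0.39256)² + (−0.11256)² + (+0.40544)² + (+0.17144)² = 0.82940
Variance = 0.82940 / 8 = 0.10367
SE* = √0.10367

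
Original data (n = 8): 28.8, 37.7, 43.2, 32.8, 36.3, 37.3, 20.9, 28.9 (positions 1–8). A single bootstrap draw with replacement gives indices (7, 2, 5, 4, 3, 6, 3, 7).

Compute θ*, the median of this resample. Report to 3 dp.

Resample values: 20.9, 37.7, 36.3, 32.8, 43.2, 37.3, 43.2, 20.9.
Sorted: 20.9, 20.9, 32.8, 36.3, 37.3, 37.7, 43.2, 43.2
Median = average of the two middle values = 36.800

θ* = 36.800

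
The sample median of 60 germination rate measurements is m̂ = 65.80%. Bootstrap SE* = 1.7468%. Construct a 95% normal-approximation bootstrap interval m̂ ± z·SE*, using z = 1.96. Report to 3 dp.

(62.376, 69.224)

Margin = 1.96 × 1.7468 = 3.4237
Interval: 65.80 ± 3.4237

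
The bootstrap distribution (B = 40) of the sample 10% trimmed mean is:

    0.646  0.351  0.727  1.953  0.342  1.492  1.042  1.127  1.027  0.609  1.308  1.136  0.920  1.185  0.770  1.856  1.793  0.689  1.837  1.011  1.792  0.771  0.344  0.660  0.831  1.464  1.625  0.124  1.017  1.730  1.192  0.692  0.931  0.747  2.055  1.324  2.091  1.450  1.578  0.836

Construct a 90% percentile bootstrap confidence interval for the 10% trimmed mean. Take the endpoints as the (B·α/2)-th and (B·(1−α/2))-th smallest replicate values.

Sorted replicates: 0.124, 0.342, 0.344, 0.351, 0.609, 0.646, 0.660, 0.689, 0.692, 0.727, 0.747, 0.770, 0.771, 0.831, 0.836, 0.920, 0.931, 1.011, 1.017, 1.027, 1.042, 1.127, 1.136, 1.185, 1.192, 1.308, 1.324, 1.450, 1.464, 1.492, 1.578, 1.625, 1.730, 1.792, 1.793, 1.837, 1.856, 1.953, 2.055, 2.091
α = 0.10; lower rank = 40 × 0.050 = 2; upper rank = 40 × 0.950 = 38.
The 2nd smallest replicate is 0.342; the 38th is 1.953.

(0.342, 1.953)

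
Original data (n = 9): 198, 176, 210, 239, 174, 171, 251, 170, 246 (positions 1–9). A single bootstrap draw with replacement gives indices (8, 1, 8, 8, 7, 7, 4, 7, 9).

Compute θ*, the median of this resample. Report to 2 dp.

θ* = 239.00

Resample values: 170, 198, 170, 170, 251, 251, 239, 251, 246.
Sorted: 170, 170, 170, 198, 239, 246, 251, 251, 251
Median = middle value = 239.00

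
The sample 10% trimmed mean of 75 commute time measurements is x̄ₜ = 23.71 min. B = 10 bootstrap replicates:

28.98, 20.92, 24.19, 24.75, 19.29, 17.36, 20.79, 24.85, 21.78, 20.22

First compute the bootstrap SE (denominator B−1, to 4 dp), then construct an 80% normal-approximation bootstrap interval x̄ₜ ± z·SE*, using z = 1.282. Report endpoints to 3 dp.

(19.374, 28.046)

Mean of replicates = 22.3130; sum of squared deviations = 102.9428; SE* = √(102.9428/9) = 3.3820
Margin = 1.282 × 3.3820 = 4.3357
Interval: 23.71 ± 4.3357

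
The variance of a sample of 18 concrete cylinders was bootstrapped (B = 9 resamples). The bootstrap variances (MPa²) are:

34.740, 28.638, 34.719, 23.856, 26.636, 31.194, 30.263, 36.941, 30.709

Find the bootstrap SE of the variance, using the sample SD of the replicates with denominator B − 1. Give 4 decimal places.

SE* = 4.1721

Bootstrap SE is the standard deviation of the 9 replicate variances.
Mean of replicates: (34.740 + 28.638 + 34.719 + 23.856 + 26.636 + 31.194 + 30.263 + 36.941 + 30.709) / 9 = 277.69600 / 9 = 30.85511
Sum of squared deviations: (+3.88489)² + (−2.21711)² + (+3.86389)² + (−6.99911)² + (−4.21911)² + (+0.33889)² + (−0.59211)² + (+6.08589)² + (−0.14611)² = 139.25087
Variance = 139.25087 / 8 = 17.40636
SE* = √17.40636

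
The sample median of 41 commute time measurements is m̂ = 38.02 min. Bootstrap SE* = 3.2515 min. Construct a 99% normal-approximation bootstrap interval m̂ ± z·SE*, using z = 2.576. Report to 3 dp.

Margin = 2.576 × 3.2515 = 8.3759
Interval: 38.02 ± 8.3759

(29.644, 46.396)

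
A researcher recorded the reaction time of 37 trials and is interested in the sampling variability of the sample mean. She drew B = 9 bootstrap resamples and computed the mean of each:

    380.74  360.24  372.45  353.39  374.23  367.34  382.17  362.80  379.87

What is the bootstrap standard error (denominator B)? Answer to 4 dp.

SE* = 9.5083

Bootstrap SE is the standard deviation of the 9 replicate means.
Mean of replicates: (380.74 + 360.24 + 372.45 + 353.39 + 374.23 + 367.34 + 382.17 + 362.80 + 379.87) / 9 = 3333.23000 / 9 = 370.35889
Sum of squared deviations: (+10.38111)² + (−10.11889)² + (+2.09111)² + (−16.96889)² + (+3.87111)² + (−3.01889)² + (+11.81111)² + (−7.55889)² + (+9.51111)² = 813.67489
Variance = 813.67489 / 9 = 90.40832
SE* = √90.40832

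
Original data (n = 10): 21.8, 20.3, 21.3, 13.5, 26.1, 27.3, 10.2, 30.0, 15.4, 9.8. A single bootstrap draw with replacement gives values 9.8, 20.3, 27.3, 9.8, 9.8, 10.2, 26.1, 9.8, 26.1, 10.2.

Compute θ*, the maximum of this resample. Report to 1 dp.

θ* = 27.3

Maximum = 27.3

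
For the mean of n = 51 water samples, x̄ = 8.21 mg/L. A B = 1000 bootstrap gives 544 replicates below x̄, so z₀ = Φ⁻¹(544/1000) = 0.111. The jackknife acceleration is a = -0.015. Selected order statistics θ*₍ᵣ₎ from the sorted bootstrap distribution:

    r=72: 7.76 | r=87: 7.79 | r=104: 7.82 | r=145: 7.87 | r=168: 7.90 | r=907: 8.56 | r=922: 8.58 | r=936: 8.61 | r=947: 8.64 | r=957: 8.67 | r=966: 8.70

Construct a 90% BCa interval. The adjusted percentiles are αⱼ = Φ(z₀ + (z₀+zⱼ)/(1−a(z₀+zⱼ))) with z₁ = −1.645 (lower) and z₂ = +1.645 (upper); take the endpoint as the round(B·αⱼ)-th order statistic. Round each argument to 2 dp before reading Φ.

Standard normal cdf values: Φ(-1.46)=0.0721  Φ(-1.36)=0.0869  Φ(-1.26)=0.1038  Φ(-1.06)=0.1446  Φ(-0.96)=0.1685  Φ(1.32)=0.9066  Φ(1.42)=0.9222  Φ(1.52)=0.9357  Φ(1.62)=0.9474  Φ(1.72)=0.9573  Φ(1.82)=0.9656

Lower: z₀ + z₁ = 0.111 + (-1.645) = -1.534; 1 − a(z₀+z₁) = 1 − (-0.015)(-1.534) = 0.9770; argument = 0.111 + (-1.534)/0.9770 = -1.4591 → -1.46.
α₁ = Φ(-1.46) = 0.0721; rank = round(1000 × 0.0721) = 72; θ*₍72₎ = 7.76.
Upper: z₀ + z₂ = 1.756; 1 − a(z₀+z₂) = 1.0263; argument = 1.8219 → 1.82; α₂ = 0.9656; rank = 966; θ*₍966₎ = 8.70.

(7.76, 8.70)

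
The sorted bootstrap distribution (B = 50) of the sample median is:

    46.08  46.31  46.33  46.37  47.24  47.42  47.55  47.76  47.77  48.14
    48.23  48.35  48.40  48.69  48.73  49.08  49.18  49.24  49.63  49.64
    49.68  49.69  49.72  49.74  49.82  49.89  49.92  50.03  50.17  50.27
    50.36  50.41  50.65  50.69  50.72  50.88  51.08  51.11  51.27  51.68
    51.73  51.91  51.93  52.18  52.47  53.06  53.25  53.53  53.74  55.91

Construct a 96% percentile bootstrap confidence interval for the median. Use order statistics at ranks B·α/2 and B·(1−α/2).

(46.08, 53.74)

α = 0.04; lower rank = 50 × 0.020 = 1; upper rank = 50 × 0.980 = 49.
The 1st smallest replicate is 46.08; the 49th is 53.74.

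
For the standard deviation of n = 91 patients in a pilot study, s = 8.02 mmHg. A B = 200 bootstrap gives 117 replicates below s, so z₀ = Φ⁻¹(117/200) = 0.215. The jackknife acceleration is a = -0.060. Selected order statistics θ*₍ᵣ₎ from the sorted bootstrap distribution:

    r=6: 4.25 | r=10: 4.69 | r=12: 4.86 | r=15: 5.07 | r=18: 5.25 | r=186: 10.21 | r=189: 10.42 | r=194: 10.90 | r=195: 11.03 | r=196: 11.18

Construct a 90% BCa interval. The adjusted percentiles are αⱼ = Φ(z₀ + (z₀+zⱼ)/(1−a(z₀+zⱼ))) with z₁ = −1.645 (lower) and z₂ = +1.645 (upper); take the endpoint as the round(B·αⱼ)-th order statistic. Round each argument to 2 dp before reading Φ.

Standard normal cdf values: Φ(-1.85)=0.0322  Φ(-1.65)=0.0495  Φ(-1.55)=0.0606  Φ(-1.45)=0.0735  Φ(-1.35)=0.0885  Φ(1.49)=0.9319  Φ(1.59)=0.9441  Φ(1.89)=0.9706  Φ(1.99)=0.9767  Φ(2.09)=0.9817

Lower: z₀ + z₁ = 0.215 + (-1.645) = -1.430; 1 − a(z₀+z₁) = 1 − (-0.060)(-1.430) = 0.9142; argument = 0.215 + (-1.430)/0.9142 = -1.3492 → -1.35.
α₁ = Φ(-1.35) = 0.0885; rank = round(200 × 0.0885) = 18; θ*₍18₎ = 5.25.
Upper: z₀ + z₂ = 1.860; 1 − a(z₀+z₂) = 1.1116; argument = 1.8883 → 1.89; α₂ = 0.9706; rank = 194; θ*₍194₎ = 10.90.

(5.25, 10.90)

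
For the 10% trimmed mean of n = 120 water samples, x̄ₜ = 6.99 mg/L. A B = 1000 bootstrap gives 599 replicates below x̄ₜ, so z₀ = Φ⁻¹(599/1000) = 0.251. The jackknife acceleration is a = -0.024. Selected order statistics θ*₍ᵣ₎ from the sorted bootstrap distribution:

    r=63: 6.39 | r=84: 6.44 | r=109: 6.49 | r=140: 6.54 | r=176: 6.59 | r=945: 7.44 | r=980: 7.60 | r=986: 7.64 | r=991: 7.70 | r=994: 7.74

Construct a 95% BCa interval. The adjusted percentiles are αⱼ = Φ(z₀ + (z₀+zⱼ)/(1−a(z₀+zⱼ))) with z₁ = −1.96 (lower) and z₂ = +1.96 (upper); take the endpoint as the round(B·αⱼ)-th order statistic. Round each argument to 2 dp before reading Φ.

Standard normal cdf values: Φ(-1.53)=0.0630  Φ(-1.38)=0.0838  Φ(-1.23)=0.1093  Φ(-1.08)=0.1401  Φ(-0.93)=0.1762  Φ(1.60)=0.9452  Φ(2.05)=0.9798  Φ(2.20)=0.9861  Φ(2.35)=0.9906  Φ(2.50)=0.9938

(6.39, 7.70)

Lower: z₀ + z₁ = 0.251 + (-1.960) = -1.709; 1 − a(z₀+z₁) = 1 − (-0.024)(-1.709) = 0.9590; argument = 0.251 + (-1.709)/0.9590 = -1.5311 → -1.53.
α₁ = Φ(-1.53) = 0.0630; rank = round(1000 × 0.0630) = 63; θ*₍63₎ = 6.39.
Upper: z₀ + z₂ = 2.211; 1 − a(z₀+z₂) = 1.0531; argument = 2.3506 → 2.35; α₂ = 0.9906; rank = 991; θ*₍991₎ = 7.70.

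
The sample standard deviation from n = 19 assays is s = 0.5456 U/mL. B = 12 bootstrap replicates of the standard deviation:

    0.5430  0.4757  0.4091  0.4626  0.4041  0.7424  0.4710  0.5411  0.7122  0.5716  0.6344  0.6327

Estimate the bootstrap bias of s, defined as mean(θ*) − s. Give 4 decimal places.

bias = +0.0044

mean(θ*) = (0.5430 + 0.4757 + 0.4091 + 0.4626 + 0.4041 + 0.7424 + 0.4710 + 0.5411 + 0.7122 + 0.5716 + 0.6344 + 0.6327) / 12 = 0.54999
bias = 0.54999 − 0.5456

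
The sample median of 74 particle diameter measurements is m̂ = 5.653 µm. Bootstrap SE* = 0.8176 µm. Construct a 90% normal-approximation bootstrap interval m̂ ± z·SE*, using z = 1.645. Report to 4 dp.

(4.3080, 6.9980)

Margin = 1.645 × 0.8176 = 1.34495
Interval: 5.653 ± 1.34495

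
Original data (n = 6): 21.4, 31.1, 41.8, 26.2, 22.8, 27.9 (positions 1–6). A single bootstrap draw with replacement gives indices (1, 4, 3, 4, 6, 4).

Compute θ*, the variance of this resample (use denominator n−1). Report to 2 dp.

θ* = 48.65

Resample values: 21.4, 26.2, 41.8, 26.2, 27.9, 26.2.
Mean = 28.2833; sum of squared deviations = 243.2483
s² = 243.2483 / 5 = 48.6497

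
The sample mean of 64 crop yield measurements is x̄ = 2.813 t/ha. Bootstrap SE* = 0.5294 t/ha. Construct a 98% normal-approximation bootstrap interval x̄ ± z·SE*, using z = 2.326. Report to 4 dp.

(1.5816, 4.0444)

Margin = 2.326 × 0.5294 = 1.23138
Interval: 2.813 ± 1.23138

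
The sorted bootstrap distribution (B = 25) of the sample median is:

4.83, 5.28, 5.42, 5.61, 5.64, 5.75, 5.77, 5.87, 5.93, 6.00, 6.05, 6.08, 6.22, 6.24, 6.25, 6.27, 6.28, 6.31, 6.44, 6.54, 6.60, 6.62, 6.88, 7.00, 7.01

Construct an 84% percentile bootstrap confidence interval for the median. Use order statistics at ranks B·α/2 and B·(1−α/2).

(5.28, 6.88)

α = 0.16; lower rank = 25 × 0.080 = 2; upper rank = 25 × 0.920 = 23.
The 2nd smallest replicate is 5.28; the 23rd is 6.88.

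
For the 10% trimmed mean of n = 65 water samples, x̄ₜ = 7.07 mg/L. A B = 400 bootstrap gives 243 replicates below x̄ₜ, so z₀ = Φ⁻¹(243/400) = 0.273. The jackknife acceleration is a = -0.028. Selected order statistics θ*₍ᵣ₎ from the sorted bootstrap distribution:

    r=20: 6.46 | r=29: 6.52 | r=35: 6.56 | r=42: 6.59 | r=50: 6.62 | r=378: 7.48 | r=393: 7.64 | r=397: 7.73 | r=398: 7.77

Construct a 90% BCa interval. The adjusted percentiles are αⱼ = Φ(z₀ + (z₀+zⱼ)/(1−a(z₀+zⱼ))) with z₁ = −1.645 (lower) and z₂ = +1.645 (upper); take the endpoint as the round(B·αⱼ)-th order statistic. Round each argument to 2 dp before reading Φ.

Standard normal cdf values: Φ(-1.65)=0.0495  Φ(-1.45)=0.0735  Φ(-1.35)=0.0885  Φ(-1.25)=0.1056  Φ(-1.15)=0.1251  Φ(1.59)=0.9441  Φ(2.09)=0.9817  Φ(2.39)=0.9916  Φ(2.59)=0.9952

(6.62, 7.64)

Lower: z₀ + z₁ = 0.273 + (-1.645) = -1.372; 1 − a(z₀+z₁) = 1 − (-0.028)(-1.372) = 0.9616; argument = 0.273 + (-1.372)/0.9616 = -1.1538 → -1.15.
α₁ = Φ(-1.15) = 0.1251; rank = round(400 × 0.1251) = 50; θ*₍50₎ = 6.62.
Upper: z₀ + z₂ = 1.918; 1 − a(z₀+z₂) = 1.0537; argument = 2.0932 → 2.09; α₂ = 0.9817; rank = 393; θ*₍393₎ = 7.64.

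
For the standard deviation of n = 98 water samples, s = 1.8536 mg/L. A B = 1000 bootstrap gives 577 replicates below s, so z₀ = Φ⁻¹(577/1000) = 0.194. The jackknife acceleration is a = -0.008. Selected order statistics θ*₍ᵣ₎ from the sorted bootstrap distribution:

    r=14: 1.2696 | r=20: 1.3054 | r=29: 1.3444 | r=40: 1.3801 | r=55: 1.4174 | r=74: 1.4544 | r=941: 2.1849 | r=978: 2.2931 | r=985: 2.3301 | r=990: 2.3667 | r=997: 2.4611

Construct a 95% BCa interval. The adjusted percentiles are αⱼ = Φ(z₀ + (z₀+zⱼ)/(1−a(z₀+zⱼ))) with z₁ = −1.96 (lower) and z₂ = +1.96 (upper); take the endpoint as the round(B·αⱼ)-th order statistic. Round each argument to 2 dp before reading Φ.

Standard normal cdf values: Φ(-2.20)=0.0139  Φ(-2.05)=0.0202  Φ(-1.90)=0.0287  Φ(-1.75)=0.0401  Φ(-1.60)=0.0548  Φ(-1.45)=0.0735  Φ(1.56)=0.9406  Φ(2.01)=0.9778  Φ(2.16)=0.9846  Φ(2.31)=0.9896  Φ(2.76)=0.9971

(1.4174, 2.3667)

Lower: z₀ + z₁ = 0.194 + (-1.960) = -1.766; 1 − a(z₀+z₁) = 1 − (-0.008)(-1.766) = 0.9859; argument = 0.194 + (-1.766)/0.9859 = -1.5973 → -1.60.
α₁ = Φ(-1.60) = 0.0548; rank = round(1000 × 0.0548) = 55; θ*₍55₎ = 1.4174.
Upper: z₀ + z₂ = 2.154; 1 − a(z₀+z₂) = 1.0172; argument = 2.3115 → 2.31; α₂ = 0.9896; rank = 990; θ*₍990₎ = 2.3667.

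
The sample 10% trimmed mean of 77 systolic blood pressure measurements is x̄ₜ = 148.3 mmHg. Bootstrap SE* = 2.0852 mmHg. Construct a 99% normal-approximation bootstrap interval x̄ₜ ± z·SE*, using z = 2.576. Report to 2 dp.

(142.93, 153.67)

Margin = 2.576 × 2.0852 = 5.371
Interval: 148.3 ± 5.371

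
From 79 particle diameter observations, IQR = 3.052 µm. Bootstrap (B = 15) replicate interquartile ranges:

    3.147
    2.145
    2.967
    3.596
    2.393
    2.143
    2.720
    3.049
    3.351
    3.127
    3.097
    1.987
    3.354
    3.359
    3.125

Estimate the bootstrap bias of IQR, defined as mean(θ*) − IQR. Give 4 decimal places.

mean(θ*) = (3.147 + 2.145 + 2.967 + 3.596 + 2.393 + 2.143 + 2.720 + 3.049 + 3.351 + 3.127 + 3.097 + 1.987 + 3.354 + 3.359 + 3.125) / 15 = 2.90400
bias = 2.90400 − 3.052

bias = −0.1480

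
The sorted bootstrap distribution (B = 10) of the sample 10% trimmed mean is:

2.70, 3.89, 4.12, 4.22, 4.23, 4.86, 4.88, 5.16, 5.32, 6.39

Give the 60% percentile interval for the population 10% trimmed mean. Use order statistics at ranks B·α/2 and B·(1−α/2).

α = 0.40; lower rank = 10 × 0.200 = 2; upper rank = 10 × 0.800 = 8.
The 2nd smallest replicate is 3.89; the 8th is 5.16.

(3.89, 5.16)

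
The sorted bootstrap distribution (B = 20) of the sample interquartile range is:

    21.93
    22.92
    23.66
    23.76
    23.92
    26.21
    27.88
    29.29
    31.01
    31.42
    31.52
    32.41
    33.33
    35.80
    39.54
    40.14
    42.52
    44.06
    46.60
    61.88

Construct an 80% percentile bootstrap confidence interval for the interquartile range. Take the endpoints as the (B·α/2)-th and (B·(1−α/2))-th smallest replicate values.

(22.92, 44.06)

α = 0.20; lower rank = 20 × 0.100 = 2; upper rank = 20 × 0.900 = 18.
The 2nd smallest replicate is 22.92; the 18th is 44.06.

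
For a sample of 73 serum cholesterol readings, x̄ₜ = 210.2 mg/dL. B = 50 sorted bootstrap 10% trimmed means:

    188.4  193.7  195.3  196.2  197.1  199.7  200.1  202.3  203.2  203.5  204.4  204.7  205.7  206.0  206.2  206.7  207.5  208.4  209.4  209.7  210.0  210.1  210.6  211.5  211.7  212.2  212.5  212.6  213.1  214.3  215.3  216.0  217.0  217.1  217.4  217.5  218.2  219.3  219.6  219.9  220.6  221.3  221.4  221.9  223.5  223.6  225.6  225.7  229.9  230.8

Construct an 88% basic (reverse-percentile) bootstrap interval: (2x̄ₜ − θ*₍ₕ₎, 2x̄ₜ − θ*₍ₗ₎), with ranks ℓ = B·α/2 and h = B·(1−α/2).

(194.8, 225.1)

Percentile endpoints at ranks 3 and 47: θ*₍3₎ = 195.3, θ*₍47₎ = 225.6.
Basic interval reflects these around x̄ₜ:
  lower = 2 × 210.2 − 225.6 = 194.8
  upper = 2 × 210.2 − 195.3 = 225.1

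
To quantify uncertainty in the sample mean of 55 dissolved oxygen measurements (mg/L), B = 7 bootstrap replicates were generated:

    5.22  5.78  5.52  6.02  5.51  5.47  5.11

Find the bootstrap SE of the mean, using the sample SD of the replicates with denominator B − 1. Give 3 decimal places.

SE* = 0.310

Bootstrap SE is the standard deviation of the 7 replicate means.
Mean of replicates: (5.22 + 5.78 + 5.52 + 6.02 + 5.51 + 5.47 + 5.11) / 7 = 38.6300 / 7 = 5.5186
Sum of squared deviations: (−0.2986)² + (+0.2614)² + (+0.0014)² + (+0.5014)² + (−0.0086)² + (−0.0486)² + (−0.4086)² = 0.5783
Variance = 0.5783 / 6 = 0.0964
SE* = √0.0964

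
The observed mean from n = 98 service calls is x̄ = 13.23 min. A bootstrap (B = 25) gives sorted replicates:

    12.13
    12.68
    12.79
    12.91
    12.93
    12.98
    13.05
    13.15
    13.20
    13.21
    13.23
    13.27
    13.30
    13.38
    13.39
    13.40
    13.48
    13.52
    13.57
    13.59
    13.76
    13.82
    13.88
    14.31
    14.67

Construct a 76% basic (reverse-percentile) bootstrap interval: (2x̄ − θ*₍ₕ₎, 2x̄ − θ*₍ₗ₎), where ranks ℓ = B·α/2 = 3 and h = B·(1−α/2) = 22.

(12.64, 13.67)

Percentile endpoints at ranks 3 and 22: θ*₍3₎ = 12.79, θ*₍22₎ = 13.82.
Basic interval reflects these around x̄:
  lower = 2 × 13.23 − 13.82 = 12.64
  upper = 2 × 13.23 − 12.79 = 13.67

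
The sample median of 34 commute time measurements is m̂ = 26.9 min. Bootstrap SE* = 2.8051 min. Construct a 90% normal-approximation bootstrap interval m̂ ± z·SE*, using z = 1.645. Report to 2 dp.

(22.29, 31.51)

Margin = 1.645 × 2.8051 = 4.614
Interval: 26.9 ± 4.614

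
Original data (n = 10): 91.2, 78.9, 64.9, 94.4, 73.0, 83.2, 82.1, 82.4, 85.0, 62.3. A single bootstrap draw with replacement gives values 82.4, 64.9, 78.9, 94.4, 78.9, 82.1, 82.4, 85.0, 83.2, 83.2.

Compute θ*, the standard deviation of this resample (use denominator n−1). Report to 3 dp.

θ* = 7.269

Mean = 81.5400; sum of squared deviations = 475.4840
s² = 475.4840 / 9 = 52.8316
s = √52.8316 = 7.269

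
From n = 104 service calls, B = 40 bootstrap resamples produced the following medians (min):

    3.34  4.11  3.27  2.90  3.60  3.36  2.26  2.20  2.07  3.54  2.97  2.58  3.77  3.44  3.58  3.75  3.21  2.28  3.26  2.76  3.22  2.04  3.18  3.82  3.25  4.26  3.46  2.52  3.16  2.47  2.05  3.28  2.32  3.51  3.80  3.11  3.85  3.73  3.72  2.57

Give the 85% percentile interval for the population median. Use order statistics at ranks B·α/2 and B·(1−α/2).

Sorted replicates: 2.04, 2.05, 2.07, 2.20, 2.26, 2.28, 2.32, 2.47, 2.52, 2.57, 2.58, 2.76, 2.90, 2.97, 3.11, 3.16, 3.18, 3.21, 3.22, 3.25, 3.26, 3.27, 3.28, 3.34, 3.36, 3.44, 3.46, 3.51, 3.54, 3.58, 3.60, 3.72, 3.73, 3.75, 3.77, 3.80, 3.82, 3.85, 4.11, 4.26
α = 0.15; lower rank = 40 × 0.075 = 3; upper rank = 40 × 0.925 = 37.
The 3rd smallest replicate is 2.07; the 37th is 3.82.

(2.07, 3.82)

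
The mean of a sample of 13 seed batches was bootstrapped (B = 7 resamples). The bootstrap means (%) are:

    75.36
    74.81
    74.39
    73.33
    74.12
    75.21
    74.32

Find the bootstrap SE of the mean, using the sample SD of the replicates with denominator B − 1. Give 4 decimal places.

Bootstrap SE is the standard deviation of the 7 replicate means.
Mean of replicates: (75.36 + 74.81 + 74.39 + 73.33 + 74.12 + 75.21 + 74.32) / 7 = 521.54000 / 7 = 74.50571
Sum of squared deviations: (+0.85429)² + (+0.30429)² + (−0.11571)² + (−1.17571)² + (−0.38571)² + (+0.70429)² + (−0.18571)² = 2.89737
Variance = 2.89737 / 6 = 0.48290
SE* = √0.48290

SE* = 0.6949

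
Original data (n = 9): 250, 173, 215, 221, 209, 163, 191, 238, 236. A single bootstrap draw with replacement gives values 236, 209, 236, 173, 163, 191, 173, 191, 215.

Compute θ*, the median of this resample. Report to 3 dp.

Sorted: 163, 173, 173, 191, 191, 209, 215, 236, 236
Median = middle value = 191.000

θ* = 191.000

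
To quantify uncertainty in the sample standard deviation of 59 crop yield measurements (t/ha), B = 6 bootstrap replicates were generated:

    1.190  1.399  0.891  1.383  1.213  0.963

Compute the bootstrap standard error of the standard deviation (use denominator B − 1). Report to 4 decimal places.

Bootstrap SE is the standard deviation of the 6 replicate standard deviations.
Mean of replicates: (1.190 + 1.399 + 0.891 + 1.383 + 1.213 + 0.963) / 6 = 7.03900 / 6 = 1.17317
Sum of squared deviations: (+0.01683)² + (+0.22583)² + (−0.28217)² + (+0.20983)² + (+0.03983)² + (−0.21017)² = 0.22069
Variance = 0.22069 / 5 = 0.04414
SE* = √0.04414

SE* = 0.2101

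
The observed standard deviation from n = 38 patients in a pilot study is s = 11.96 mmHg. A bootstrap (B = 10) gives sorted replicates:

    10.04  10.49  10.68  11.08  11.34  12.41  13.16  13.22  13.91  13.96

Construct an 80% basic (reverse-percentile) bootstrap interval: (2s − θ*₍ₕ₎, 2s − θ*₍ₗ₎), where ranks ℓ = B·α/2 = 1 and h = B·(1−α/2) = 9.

(10.01, 13.88)

Percentile endpoints at ranks 1 and 9: θ*₍1₎ = 10.04, θ*₍9₎ = 13.91.
Basic interval reflects these around s:
  lower = 2 × 11.96 − 13.91 = 10.01
  upper = 2 × 11.96 − 10.04 = 13.88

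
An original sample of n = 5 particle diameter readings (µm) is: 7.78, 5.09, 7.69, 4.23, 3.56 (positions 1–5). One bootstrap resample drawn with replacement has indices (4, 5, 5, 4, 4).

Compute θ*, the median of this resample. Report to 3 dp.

θ* = 4.230

Resample values: 4.23, 3.56, 3.56, 4.23, 4.23.
Sorted: 3.56, 3.56, 4.23, 4.23, 4.23
Median = middle value = 4.230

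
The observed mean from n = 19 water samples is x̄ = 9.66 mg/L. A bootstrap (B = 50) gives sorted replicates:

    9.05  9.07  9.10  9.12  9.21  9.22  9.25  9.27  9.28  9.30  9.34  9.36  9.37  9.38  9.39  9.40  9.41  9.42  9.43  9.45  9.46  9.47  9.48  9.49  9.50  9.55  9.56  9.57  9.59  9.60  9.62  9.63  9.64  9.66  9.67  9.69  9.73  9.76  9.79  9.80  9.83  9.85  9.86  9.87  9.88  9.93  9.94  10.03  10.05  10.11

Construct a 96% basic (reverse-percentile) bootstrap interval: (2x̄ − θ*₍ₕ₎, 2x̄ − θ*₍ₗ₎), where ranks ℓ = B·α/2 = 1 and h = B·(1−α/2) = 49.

Percentile endpoints at ranks 1 and 49: θ*₍1₎ = 9.05, θ*₍49₎ = 10.05.
Basic interval reflects these around x̄:
  lower = 2 × 9.66 − 10.05 = 9.27
  upper = 2 × 9.66 − 9.05 = 10.27

(9.27, 10.27)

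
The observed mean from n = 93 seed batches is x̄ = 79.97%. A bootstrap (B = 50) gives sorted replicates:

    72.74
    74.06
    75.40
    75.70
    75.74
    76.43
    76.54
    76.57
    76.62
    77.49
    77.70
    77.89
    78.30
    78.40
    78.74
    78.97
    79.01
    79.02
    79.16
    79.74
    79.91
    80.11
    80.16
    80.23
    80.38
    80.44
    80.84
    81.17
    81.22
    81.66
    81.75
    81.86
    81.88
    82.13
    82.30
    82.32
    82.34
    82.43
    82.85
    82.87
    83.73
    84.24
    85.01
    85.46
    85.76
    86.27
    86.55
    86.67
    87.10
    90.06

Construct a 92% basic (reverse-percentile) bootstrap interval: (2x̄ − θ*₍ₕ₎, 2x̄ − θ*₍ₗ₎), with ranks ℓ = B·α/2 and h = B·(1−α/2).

Percentile endpoints at ranks 2 and 48: θ*₍2₎ = 74.06, θ*₍48₎ = 86.67.
Basic interval reflects these around x̄:
  lower = 2 × 79.97 − 86.67 = 73.27
  upper = 2 × 79.97 − 74.06 = 85.88

(73.27, 85.88)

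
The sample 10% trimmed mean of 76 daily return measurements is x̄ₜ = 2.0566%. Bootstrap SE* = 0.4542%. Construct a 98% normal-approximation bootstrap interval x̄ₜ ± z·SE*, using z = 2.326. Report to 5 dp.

(1.00013, 3.11307)

Margin = 2.326 × 0.4542 = 1.056469
Interval: 2.0566 ± 1.056469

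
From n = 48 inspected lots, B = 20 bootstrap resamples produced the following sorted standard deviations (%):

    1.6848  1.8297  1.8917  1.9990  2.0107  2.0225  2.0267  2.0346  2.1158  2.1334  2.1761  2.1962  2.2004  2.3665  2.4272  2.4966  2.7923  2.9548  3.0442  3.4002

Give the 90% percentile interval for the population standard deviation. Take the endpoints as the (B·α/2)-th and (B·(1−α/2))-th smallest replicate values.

α = 0.10; lower rank = 20 × 0.050 = 1; upper rank = 20 × 0.950 = 19.
The 1st smallest replicate is 1.6848; the 19th is 3.0442.

(1.6848, 3.0442)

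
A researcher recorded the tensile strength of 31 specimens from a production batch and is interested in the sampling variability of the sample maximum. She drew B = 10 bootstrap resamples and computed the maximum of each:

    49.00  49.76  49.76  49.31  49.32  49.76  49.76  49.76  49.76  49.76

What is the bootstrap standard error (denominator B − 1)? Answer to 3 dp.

SE* = 0.279

Bootstrap SE is the standard deviation of the 10 replicate maximums.
Mean of replicates: (49.00 + 49.76 + 49.76 + 49.31 + 49.32 + 49.76 + 49.76 + 49.76 + 49.76 + 49.76) / 10 = 495.9500 / 10 = 49.5950
Sum of squared deviations: (−0.5950)² + (+0.1650)² + (+0.1650)² + (−0.2850)² + (−0.2750)² + (+0.1650)² + (+0.1650)² + (+0.1650)² + (+0.1650)² + (+0.1650)² = 0.7014
Variance = 0.7014 / 9 = 0.0779
SE* = √0.0779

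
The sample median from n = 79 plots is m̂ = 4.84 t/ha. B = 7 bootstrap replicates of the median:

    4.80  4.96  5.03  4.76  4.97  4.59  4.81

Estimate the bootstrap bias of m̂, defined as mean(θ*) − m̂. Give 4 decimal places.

mean(θ*) = (4.80 + 4.96 + 5.03 + 4.76 + 4.97 + 4.59 + 4.81) / 7 = 4.84571
bias = 4.84571 − 4.84

bias = +0.0057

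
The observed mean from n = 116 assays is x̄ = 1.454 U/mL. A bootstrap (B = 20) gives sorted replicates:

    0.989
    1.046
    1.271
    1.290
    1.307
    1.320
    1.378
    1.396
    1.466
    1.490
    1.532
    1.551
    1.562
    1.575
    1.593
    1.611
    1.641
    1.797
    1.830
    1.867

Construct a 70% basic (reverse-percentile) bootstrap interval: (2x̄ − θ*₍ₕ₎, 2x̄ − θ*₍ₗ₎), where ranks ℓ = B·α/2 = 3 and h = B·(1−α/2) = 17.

(1.267, 1.637)

Percentile endpoints at ranks 3 and 17: θ*₍3₎ = 1.271, θ*₍17₎ = 1.641.
Basic interval reflects these around x̄:
  lower = 2 × 1.454 − 1.641 = 1.267
  upper = 2 × 1.454 − 1.271 = 1.637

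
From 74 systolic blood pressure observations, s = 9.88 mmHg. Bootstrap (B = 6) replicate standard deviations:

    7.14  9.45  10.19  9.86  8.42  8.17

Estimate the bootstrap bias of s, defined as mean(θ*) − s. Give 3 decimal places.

mean(θ*) = (7.14 + 9.45 + 10.19 + 9.86 + 8.42 + 8.17) / 6 = 8.8717
bias = 8.8717 − 9.88

bias = −1.008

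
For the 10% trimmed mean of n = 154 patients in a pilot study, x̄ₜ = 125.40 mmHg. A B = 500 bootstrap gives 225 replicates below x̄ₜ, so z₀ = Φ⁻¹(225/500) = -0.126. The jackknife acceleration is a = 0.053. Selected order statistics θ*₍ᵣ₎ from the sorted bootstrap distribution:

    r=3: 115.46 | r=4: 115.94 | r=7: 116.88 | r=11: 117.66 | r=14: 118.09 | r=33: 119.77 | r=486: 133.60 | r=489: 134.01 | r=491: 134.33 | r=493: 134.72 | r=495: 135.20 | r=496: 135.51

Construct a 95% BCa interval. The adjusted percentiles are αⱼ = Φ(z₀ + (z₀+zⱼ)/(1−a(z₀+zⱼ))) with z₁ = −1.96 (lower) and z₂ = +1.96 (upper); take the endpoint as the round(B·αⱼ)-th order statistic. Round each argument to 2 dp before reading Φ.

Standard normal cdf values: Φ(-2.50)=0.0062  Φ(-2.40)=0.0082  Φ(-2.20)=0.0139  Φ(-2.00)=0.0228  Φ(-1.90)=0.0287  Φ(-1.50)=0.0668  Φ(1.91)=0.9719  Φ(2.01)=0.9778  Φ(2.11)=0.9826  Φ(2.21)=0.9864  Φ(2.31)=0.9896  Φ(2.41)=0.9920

(117.66, 133.60)

Lower: z₀ + z₁ = -0.126 + (-1.960) = -2.086; 1 − a(z₀+z₁) = 1 − (0.053)(-2.086) = 1.1106; argument = -0.126 + (-2.086)/1.1106 = -2.0043 → -2.00.
α₁ = Φ(-2.00) = 0.0228; rank = round(500 × 0.0228) = 11; θ*₍11₎ = 117.66.
Upper: z₀ + z₂ = 1.834; 1 − a(z₀+z₂) = 0.9028; argument = 1.9055 → 1.91; α₂ = 0.9719; rank = 486; θ*₍486₎ = 133.60.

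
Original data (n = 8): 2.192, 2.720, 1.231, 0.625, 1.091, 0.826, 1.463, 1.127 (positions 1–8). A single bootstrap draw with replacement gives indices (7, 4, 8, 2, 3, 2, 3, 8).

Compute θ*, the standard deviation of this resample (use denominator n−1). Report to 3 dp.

θ* = 0.771

Resample values: 1.463, 0.625, 1.127, 2.720, 1.231, 2.720, 1.231, 1.127.
Mean = 1.5305; sum of squared deviations = 4.1593
s² = 4.1593 / 7 = 0.5942
s = √0.5942 = 0.771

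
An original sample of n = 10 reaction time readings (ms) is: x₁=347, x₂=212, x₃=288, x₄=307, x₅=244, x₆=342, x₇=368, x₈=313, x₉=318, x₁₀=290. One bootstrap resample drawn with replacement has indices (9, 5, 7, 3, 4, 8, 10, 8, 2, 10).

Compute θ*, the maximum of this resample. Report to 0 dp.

Resample values: 318, 244, 368, 288, 307, 313, 290, 313, 212, 290.
Maximum = 368

θ* = 368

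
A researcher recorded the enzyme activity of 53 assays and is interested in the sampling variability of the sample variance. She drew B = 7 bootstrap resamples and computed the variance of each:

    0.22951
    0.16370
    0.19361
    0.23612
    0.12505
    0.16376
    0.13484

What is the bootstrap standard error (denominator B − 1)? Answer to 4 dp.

SE* = 0.0435

Bootstrap SE is the standard deviation of the 7 replicate variances.
Mean of replicates: (0.22951 + 0.16370 + 0.19361 + 0.23612 + 0.12505 + 0.16376 + 0.13484) / 7 = 1.246590 / 7 = 0.178084
Sum of squared deviations: (+0.051426)² + (−0.014384)² + (+0.015526)² + (+0.058036)² + (−0.053034)² + (−0.014324)² + (−0.043244)² = 0.011349
Variance = 0.011349 / 6 = 0.001891
SE* = √0.001891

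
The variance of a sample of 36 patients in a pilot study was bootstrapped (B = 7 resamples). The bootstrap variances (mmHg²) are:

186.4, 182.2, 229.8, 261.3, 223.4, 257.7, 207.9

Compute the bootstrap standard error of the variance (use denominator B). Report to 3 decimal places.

Bootstrap SE is the standard deviation of the 7 replicate variances.
Mean of replicates: (186.4 + 182.2 + 229.8 + 261.3 + 223.4 + 257.7 + 207.9) / 7 = 1548.7000 / 7 = 221.2429
Sum of squared deviations: (−34.8429)² + (−39.0429)² + (+8.5571)² + (+40.0571)² + (+2.1571)² + (+36.4571)² + (−13.3429)² = 5927.9771
Variance = 5927.9771 / 7 = 846.8539
SE* = √846.8539

SE* = 29.101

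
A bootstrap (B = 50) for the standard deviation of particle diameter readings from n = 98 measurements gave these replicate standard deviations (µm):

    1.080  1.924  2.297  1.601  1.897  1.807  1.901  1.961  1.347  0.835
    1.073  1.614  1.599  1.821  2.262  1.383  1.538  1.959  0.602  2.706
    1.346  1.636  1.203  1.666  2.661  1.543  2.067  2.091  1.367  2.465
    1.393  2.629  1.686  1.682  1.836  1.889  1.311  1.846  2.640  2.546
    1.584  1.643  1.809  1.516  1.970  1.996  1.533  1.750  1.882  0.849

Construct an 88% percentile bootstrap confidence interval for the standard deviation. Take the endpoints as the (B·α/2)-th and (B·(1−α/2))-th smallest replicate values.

(0.849, 2.629)

Sorted replicates: 0.602, 0.835, 0.849, 1.073, 1.080, 1.203, 1.311, 1.346, 1.347, 1.367, 1.383, 1.393, 1.516, 1.533, 1.538, 1.543, 1.584, 1.599, 1.601, 1.614, 1.636, 1.643, 1.666, 1.682, 1.686, 1.750, 1.807, 1.809, 1.821, 1.836, 1.846, 1.882, 1.889, 1.897, 1.901, 1.924, 1.959, 1.961, 1.970, 1.996, 2.067, 2.091, 2.262, 2.297, 2.465, 2.546, 2.629, 2.640, 2.661, 2.706
α = 0.12; lower rank = 50 × 0.060 = 3; upper rank = 50 × 0.940 = 47.
The 3rd smallest replicate is 0.849; the 47th is 2.629.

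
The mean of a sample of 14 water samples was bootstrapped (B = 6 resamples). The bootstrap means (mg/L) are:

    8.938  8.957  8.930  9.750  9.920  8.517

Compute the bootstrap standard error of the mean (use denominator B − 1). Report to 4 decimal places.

SE* = 0.5444

Bootstrap SE is the standard deviation of the 6 replicate means.
Mean of replicates: (8.938 + 8.957 + 8.930 + 9.750 + 9.920 + 8.517) / 6 = 55.01200 / 6 = 9.16867
Sum of squared deviations: (−0.23067)² + (−0.21167)² + (−0.23867)² + (+0.58133)² + (+0.75133)² + (−0.65167)² = 1.48209
Variance = 1.48209 / 5 = 0.29642
SE* = √0.29642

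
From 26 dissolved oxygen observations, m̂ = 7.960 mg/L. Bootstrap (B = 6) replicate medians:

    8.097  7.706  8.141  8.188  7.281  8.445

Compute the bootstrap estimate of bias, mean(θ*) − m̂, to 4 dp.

mean(θ*) = (8.097 + 7.706 + 8.141 + 8.188 + 7.281 + 8.445) / 6 = 7.97633
bias = 7.97633 − 7.960

bias = +0.0163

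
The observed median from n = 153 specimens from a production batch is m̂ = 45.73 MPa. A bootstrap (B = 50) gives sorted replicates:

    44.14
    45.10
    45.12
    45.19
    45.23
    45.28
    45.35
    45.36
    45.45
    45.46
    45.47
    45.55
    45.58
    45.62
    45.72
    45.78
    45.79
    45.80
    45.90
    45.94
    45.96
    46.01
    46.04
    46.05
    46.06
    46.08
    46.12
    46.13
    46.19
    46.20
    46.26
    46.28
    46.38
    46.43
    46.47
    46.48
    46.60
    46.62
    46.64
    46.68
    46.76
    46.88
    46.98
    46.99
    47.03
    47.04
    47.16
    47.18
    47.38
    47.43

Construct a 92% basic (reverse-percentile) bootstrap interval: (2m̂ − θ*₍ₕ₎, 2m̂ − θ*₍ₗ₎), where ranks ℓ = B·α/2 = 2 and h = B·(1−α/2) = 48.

Percentile endpoints at ranks 2 and 48: θ*₍2₎ = 45.10, θ*₍48₎ = 47.18.
Basic interval reflects these around m̂:
  lower = 2 × 45.73 − 47.18 = 44.28
  upper = 2 × 45.73 − 45.10 = 46.36

(44.28, 46.36)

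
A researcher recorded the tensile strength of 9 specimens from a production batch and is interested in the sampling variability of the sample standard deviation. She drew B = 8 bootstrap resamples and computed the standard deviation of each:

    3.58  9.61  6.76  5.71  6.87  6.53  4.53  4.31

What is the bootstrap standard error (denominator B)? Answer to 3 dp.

Bootstrap SE is the standard deviation of the 8 replicate standard deviations.
Mean of replicates: (3.58 + 9.61 + 6.76 + 5.71 + 6.87 + 6.53 + 4.53 + 4.31) / 8 = 47.9000 / 8 = 5.9875
Sum of squared deviations: (−2.4075)² + (+3.6225)² + (+0.7725)² + (−0.2775)² + (+0.8825)² + (+0.5425)² + (−1.4575)² + (−1.6775)² = 25.6037
Variance = 25.6037 / 8 = 3.2005
SE* = √3.2005

SE* = 1.789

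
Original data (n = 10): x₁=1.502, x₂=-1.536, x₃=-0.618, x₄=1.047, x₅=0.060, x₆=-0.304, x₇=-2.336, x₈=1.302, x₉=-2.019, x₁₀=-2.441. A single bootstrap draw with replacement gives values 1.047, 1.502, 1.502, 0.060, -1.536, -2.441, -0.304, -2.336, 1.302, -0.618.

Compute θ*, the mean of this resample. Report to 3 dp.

θ* = -0.182

Mean = (1.047 + 1.502 + 1.502 + 0.060 + (-1.536) + (-2.441) + (-0.304) + (-2.336) + 1.302 + (-0.618)) / 10 = -1.8220 / 10 = -0.182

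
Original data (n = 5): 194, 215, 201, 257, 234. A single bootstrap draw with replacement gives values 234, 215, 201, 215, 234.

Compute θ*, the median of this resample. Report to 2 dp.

Sorted: 201, 215, 215, 234, 234
Median = middle value = 215.00

θ* = 215.00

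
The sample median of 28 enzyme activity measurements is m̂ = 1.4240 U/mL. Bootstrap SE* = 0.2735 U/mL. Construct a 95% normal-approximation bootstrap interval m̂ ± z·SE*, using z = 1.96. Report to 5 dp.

Margin = 1.96 × 0.2735 = 0.536060
Interval: 1.4240 ± 0.536060

(0.88794, 1.96006)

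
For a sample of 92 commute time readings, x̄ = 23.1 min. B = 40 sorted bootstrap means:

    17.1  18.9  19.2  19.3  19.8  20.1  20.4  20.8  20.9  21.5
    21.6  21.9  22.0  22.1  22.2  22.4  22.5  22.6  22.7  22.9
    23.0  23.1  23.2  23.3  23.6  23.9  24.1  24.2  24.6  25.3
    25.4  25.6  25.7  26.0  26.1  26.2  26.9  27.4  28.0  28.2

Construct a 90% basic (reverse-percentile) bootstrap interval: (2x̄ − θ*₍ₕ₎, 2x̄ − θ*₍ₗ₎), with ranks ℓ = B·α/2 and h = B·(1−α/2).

Percentile endpoints at ranks 2 and 38: θ*₍2₎ = 18.9, θ*₍38₎ = 27.4.
Basic interval reflects these around x̄:
  lower = 2 × 23.1 − 27.4 = 18.8
  upper = 2 × 23.1 − 18.9 = 27.3

(18.8, 27.3)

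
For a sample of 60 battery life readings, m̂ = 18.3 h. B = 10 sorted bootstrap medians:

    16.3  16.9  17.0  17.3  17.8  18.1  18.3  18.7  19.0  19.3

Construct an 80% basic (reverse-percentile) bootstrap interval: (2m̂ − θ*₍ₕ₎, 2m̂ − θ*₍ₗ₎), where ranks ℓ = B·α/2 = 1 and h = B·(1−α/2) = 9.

Percentile endpoints at ranks 1 and 9: θ*₍1₎ = 16.3, θ*₍9₎ = 19.0.
Basic interval reflects these around m̂:
  lower = 2 × 18.3 − 19.0 = 17.6
  upper = 2 × 18.3 − 16.3 = 20.3

(17.6, 20.3)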